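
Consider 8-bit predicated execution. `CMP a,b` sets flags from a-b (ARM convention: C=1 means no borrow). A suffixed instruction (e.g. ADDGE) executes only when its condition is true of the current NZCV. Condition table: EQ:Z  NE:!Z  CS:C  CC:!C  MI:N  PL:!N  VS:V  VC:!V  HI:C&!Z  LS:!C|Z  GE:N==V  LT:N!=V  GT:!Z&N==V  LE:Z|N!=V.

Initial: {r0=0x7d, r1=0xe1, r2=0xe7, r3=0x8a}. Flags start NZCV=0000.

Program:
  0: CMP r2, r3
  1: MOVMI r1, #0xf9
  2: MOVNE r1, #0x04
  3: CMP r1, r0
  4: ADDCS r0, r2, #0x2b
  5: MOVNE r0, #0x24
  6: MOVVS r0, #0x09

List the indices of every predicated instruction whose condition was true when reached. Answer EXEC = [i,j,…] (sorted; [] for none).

[0] flags=0010 → (cmp)
[1] flags=0010 MI?F → skip
[2] flags=0010 NE?T → r1=0x04
[3] flags=1000 → (cmp)
[4] flags=1000 CS?F → skip
[5] flags=1000 NE?T → r0=0x24
[6] flags=1000 VS?F → skip

EXEC = [2,5]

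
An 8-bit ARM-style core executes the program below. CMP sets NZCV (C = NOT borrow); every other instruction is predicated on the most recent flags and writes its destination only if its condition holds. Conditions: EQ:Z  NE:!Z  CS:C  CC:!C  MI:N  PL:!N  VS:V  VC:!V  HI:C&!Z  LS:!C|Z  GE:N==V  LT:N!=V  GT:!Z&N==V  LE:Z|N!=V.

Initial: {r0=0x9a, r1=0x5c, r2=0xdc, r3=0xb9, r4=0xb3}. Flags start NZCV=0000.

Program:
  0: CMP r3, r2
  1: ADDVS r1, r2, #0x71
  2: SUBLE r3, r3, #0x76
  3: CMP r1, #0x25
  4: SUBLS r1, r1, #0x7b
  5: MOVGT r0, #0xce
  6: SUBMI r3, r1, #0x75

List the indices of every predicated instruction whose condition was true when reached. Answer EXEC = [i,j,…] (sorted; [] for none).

EXEC = [2,5]

0: ✓ CMP  NZCV=1000
1: · ADDVS
2: ✓ SUBLE  r3←0x43
3: ✓ CMP  NZCV=0010
4: · SUBLS
5: ✓ MOVGT  r0←0xce
6: · SUBMI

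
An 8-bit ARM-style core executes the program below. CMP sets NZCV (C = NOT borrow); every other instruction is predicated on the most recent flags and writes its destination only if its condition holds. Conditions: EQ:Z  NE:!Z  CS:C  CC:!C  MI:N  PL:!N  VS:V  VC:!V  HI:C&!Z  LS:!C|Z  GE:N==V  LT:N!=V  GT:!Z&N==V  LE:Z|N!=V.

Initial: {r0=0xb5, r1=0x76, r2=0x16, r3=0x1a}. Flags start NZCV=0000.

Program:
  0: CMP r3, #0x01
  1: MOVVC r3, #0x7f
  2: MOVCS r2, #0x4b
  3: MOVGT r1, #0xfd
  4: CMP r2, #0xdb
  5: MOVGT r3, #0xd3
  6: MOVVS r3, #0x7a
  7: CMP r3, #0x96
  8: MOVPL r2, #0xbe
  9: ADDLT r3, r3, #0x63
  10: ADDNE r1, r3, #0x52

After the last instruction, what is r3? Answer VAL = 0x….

VAL = 0xd3

[0] flags=0010 → (cmp)
[1] flags=0010 VC?T → r3=0x7f
[2] flags=0010 CS?T → r2=0x4b
[3] flags=0010 GT?T → r1=0xfd
[4] flags=0000 → (cmp)
[5] flags=0000 GT?T → r3=0xd3
[6] flags=0000 VS?F → skip
[7] flags=0010 → (cmp)
[8] flags=0010 PL?T → r2=0xbe
[9] flags=0010 LT?F → skip
[10] flags=0010 NE?T → r1=0x25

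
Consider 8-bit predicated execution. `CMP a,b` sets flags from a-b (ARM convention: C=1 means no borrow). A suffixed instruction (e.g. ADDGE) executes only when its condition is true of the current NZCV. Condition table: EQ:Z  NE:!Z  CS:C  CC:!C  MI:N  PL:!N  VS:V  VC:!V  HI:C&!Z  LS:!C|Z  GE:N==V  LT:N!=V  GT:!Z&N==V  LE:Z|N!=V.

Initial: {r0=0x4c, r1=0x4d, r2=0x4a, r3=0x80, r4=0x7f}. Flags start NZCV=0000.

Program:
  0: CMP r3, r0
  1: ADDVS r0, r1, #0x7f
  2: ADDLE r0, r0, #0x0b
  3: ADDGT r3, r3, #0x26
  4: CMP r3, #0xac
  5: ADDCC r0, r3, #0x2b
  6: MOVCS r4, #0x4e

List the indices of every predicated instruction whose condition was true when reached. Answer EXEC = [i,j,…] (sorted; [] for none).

[0] flags=0011 → (cmp)
[1] flags=0011 VS?T → r0=0xcc
[2] flags=0011 LE?T → r0=0xd7
[3] flags=0011 GT?F → skip
[4] flags=1000 → (cmp)
[5] flags=1000 CC?T → r0=0xab
[6] flags=1000 CS?F → skip

EXEC = [1,2,5]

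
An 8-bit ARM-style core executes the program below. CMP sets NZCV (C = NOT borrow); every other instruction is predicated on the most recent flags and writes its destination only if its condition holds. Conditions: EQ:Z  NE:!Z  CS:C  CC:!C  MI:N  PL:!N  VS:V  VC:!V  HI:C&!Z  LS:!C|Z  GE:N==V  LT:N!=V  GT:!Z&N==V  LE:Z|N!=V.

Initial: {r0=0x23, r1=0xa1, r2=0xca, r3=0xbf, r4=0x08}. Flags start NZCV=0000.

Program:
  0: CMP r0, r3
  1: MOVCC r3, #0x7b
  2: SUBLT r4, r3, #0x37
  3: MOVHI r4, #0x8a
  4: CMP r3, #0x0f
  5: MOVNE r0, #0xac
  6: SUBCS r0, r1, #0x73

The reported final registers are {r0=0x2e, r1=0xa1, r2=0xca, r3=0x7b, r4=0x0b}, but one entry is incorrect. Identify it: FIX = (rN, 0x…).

FIX = (r4, 0x08)

0: ✓ CMP  NZCV=0000
1: ✓ MOVCC  r3←0x7b
2: · SUBLT
3: · MOVHI
4: ✓ CMP  NZCV=0010
5: ✓ MOVNE  r0←0xac
6: ✓ SUBCS  r0←0x2e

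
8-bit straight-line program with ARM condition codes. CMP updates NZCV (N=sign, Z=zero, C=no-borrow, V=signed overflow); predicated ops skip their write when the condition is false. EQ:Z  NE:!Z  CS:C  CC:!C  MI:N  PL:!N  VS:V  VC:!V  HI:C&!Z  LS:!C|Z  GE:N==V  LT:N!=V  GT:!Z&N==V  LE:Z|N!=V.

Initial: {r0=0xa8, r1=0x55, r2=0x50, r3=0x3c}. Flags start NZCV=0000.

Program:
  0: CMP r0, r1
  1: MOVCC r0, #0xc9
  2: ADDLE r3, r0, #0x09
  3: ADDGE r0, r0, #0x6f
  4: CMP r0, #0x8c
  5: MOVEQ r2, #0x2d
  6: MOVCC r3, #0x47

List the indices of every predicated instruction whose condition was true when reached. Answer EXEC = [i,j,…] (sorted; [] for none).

EXEC = [2]

[0] flags=0011 → (cmp)
[1] flags=0011 CC?F → skip
[2] flags=0011 LE?T → r3=0xb1
[3] flags=0011 GE?F → skip
[4] flags=0010 → (cmp)
[5] flags=0010 EQ?F → skip
[6] flags=0010 CC?F → skip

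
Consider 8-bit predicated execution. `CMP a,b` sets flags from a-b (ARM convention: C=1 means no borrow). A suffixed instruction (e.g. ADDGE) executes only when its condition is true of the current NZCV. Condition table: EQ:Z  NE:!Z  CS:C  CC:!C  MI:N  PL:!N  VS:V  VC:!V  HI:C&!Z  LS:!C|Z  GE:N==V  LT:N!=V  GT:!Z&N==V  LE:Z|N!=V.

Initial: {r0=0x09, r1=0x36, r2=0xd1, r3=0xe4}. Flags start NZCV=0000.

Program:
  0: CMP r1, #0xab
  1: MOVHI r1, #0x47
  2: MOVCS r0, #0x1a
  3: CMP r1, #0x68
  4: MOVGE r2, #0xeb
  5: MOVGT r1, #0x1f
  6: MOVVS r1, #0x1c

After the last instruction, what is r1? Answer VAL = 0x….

VAL = 0x36

0: ✓ CMP  NZCV=1001
1: · MOVHI
2: · MOVCS
3: ✓ CMP  NZCV=1000
4: · MOVGE
5: · MOVGT
6: · MOVVS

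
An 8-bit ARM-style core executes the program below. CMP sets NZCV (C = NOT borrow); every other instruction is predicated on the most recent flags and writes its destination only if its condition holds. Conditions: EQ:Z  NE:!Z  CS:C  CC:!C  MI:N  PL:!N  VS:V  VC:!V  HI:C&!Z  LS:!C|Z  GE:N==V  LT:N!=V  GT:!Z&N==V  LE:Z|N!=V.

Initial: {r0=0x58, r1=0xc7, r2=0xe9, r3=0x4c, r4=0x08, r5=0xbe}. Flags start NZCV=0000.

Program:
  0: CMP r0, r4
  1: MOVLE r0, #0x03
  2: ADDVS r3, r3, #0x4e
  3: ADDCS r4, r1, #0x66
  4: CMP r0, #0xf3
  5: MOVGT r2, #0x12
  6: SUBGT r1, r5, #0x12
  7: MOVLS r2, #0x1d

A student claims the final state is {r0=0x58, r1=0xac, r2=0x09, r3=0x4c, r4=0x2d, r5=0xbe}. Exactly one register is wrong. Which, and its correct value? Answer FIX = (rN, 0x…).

0: ✓ CMP  NZCV=0010
1: · MOVLE
2: · ADDVS
3: ✓ ADDCS  r4←0x2d
4: ✓ CMP  NZCV=0000
5: ✓ MOVGT  r2←0x12
6: ✓ SUBGT  r1←0xac
7: ✓ MOVLS  r2←0x1d

FIX = (r2, 0x1d)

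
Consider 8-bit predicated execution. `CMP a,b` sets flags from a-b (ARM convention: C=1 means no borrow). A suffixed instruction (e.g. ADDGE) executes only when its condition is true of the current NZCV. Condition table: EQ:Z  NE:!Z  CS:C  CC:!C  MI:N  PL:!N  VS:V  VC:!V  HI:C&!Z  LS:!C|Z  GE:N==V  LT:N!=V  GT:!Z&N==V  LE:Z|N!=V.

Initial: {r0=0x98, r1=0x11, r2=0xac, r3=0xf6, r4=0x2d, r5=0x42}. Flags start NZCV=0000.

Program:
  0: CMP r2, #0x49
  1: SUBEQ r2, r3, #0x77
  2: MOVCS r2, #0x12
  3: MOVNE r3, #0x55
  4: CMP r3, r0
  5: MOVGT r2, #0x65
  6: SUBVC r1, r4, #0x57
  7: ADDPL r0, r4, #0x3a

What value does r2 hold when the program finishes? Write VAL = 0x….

VAL = 0x65

0: ✓ CMP  NZCV=0011
1: · SUBEQ
2: ✓ MOVCS  r2←0x12
3: ✓ MOVNE  r3←0x55
4: ✓ CMP  NZCV=1001
5: ✓ MOVGT  r2←0x65
6: · SUBVC
7: · ADDPL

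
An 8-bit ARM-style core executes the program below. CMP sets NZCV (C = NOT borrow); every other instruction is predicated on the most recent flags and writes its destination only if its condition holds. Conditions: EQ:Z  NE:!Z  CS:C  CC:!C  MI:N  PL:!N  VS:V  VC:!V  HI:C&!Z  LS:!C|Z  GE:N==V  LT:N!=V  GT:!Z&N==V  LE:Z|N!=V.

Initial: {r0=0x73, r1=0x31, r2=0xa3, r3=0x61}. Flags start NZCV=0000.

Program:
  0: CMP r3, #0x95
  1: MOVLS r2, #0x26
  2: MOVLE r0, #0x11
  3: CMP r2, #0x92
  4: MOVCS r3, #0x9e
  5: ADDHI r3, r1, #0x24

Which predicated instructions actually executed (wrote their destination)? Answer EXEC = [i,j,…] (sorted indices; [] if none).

0: ✓ CMP  NZCV=1001
1: ✓ MOVLS  r2←0x26
2: · MOVLE
3: ✓ CMP  NZCV=1001
4: · MOVCS
5: · ADDHI

EXEC = [1]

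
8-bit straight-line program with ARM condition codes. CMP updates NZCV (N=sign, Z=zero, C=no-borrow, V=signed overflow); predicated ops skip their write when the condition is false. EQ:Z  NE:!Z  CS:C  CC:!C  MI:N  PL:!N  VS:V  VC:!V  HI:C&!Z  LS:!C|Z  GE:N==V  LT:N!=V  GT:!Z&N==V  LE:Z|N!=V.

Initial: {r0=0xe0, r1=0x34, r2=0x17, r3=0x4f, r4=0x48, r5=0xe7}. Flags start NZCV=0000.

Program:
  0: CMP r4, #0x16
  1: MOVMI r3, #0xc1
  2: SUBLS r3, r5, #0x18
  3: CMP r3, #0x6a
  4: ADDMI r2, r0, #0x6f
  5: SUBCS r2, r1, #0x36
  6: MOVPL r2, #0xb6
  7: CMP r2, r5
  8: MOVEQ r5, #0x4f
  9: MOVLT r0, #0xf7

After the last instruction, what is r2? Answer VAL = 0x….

[0] flags=0010 → (cmp)
[1] flags=0010 MI?F → skip
[2] flags=0010 LS?F → skip
[3] flags=1000 → (cmp)
[4] flags=1000 MI?T → r2=0x4f
[5] flags=1000 CS?F → skip
[6] flags=1000 PL?F → skip
[7] flags=0000 → (cmp)
[8] flags=0000 EQ?F → skip
[9] flags=0000 LT?F → skip

VAL = 0x4f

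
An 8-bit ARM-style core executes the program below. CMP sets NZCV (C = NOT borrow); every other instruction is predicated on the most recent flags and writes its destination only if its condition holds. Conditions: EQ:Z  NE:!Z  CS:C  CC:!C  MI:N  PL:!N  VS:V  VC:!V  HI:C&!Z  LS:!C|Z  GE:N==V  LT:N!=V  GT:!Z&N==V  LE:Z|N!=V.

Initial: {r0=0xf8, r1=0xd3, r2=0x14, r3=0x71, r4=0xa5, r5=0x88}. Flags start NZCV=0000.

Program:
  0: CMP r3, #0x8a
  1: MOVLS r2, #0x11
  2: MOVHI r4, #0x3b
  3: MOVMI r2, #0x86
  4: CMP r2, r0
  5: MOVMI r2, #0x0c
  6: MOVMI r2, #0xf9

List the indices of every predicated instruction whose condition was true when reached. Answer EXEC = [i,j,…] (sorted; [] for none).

0: ✓ CMP  NZCV=1001
1: ✓ MOVLS  r2←0x11
2: · MOVHI
3: ✓ MOVMI  r2←0x86
4: ✓ CMP  NZCV=1000
5: ✓ MOVMI  r2←0x0c
6: ✓ MOVMI  r2←0xf9

EXEC = [1,3,5,6]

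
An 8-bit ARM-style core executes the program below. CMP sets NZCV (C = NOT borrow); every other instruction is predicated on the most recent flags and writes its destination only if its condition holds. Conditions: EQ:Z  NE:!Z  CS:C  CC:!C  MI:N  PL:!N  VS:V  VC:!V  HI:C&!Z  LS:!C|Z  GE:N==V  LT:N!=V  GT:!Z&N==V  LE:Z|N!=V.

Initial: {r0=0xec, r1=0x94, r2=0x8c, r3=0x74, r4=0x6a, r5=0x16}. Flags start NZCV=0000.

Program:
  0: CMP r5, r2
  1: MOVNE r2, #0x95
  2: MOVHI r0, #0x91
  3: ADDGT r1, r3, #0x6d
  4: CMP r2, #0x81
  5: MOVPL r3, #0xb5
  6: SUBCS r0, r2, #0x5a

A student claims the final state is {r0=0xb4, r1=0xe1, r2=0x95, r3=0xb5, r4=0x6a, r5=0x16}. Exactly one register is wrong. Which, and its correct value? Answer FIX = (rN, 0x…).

FIX = (r0, 0x3b)

0: ✓ CMP  NZCV=1001
1: ✓ MOVNE  r2←0x95
2: · MOVHI
3: ✓ ADDGT  r1←0xe1
4: ✓ CMP  NZCV=0010
5: ✓ MOVPL  r3←0xb5
6: ✓ SUBCS  r0←0x3b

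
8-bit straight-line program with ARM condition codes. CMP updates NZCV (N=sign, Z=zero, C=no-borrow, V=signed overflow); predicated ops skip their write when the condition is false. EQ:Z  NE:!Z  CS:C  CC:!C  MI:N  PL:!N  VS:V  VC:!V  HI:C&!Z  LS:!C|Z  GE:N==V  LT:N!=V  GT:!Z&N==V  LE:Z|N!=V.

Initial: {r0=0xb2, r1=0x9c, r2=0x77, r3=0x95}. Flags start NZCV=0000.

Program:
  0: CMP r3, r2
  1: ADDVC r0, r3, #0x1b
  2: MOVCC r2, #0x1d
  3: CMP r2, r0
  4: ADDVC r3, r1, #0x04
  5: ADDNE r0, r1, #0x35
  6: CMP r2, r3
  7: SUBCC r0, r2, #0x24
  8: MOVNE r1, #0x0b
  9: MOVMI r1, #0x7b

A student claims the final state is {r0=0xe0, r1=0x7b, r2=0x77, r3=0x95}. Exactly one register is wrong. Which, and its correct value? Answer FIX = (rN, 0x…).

0: ✓ CMP  NZCV=0011
1: · ADDVC
2: · MOVCC
3: ✓ CMP  NZCV=1001
4: · ADDVC
5: ✓ ADDNE  r0←0xd1
6: ✓ CMP  NZCV=1001
7: ✓ SUBCC  r0←0x53
8: ✓ MOVNE  r1←0x0b
9: ✓ MOVMI  r1←0x7b

FIX = (r0, 0x53)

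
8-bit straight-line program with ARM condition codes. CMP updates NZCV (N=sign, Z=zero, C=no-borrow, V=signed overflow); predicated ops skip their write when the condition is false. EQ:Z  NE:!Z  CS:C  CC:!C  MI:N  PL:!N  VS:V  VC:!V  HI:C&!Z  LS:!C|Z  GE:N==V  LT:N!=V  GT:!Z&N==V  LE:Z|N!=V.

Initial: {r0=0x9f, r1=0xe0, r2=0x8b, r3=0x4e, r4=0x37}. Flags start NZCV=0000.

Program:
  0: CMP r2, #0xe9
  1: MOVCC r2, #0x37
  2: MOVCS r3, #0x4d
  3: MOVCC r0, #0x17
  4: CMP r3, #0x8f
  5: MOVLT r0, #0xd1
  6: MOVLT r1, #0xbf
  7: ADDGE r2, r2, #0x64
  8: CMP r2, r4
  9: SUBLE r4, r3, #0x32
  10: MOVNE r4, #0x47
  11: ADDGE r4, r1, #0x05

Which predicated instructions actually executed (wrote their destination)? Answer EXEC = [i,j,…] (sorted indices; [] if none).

EXEC = [1,3,7,9,10]

0: ✓ CMP  NZCV=1000
1: ✓ MOVCC  r2←0x37
2: · MOVCS
3: ✓ MOVCC  r0←0x17
4: ✓ CMP  NZCV=1001
5: · MOVLT
6: · MOVLT
7: ✓ ADDGE  r2←0x9b
8: ✓ CMP  NZCV=0011
9: ✓ SUBLE  r4←0x1c
10: ✓ MOVNE  r4←0x47
11: · ADDGE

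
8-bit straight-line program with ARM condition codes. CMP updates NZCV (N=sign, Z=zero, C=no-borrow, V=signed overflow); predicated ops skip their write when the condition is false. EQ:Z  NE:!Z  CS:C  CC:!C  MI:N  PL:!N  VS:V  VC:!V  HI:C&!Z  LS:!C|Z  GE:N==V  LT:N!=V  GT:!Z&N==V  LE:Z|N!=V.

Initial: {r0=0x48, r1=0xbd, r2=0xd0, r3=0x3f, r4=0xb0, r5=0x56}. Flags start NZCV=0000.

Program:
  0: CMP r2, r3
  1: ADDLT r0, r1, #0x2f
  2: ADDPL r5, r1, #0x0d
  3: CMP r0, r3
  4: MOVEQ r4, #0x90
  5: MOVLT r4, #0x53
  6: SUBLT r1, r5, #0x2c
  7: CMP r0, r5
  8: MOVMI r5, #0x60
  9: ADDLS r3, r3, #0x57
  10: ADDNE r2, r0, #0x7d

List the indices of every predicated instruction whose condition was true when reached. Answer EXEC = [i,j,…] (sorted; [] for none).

EXEC = [1,5,6,8,10]

0: ✓ CMP  NZCV=1010
1: ✓ ADDLT  r0←0xec
2: · ADDPL
3: ✓ CMP  NZCV=1010
4: · MOVEQ
5: ✓ MOVLT  r4←0x53
6: ✓ SUBLT  r1←0x2a
7: ✓ CMP  NZCV=1010
8: ✓ MOVMI  r5←0x60
9: · ADDLS
10: ✓ ADDNE  r2←0x69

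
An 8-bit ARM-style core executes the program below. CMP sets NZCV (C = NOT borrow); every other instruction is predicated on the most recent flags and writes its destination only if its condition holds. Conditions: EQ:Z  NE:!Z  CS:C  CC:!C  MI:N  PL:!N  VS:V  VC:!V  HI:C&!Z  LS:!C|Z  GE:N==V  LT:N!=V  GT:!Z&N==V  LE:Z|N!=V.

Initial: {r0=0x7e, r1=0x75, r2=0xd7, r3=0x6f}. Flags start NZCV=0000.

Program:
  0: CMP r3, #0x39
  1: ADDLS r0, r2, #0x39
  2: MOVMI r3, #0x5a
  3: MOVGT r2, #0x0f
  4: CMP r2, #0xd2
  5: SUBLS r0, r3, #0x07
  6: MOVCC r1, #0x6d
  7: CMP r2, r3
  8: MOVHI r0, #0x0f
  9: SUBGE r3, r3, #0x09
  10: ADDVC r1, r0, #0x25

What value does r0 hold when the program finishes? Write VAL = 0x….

[0] flags=0010 → (cmp)
[1] flags=0010 LS?F → skip
[2] flags=0010 MI?F → skip
[3] flags=0010 GT?T → r2=0x0f
[4] flags=0000 → (cmp)
[5] flags=0000 LS?T → r0=0x68
[6] flags=0000 CC?T → r1=0x6d
[7] flags=1000 → (cmp)
[8] flags=1000 HI?F → skip
[9] flags=1000 GE?F → skip
[10] flags=1000 VC?T → r1=0x8d

VAL = 0x68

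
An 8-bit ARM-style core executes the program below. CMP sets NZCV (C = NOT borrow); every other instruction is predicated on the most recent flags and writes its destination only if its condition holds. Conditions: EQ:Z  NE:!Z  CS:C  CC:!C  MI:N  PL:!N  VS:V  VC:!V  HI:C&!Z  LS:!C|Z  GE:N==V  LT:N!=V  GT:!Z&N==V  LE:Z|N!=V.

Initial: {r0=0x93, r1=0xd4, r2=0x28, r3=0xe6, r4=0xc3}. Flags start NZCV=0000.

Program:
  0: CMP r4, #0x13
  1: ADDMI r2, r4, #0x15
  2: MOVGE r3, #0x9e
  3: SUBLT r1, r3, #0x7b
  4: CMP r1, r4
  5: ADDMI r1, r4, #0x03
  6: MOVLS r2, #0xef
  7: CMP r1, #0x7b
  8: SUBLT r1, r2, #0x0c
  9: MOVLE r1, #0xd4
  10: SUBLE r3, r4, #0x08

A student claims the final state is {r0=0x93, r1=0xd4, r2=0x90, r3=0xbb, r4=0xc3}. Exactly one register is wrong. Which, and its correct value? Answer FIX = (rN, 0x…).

FIX = (r2, 0xef)

0: ✓ CMP  NZCV=1010
1: ✓ ADDMI  r2←0xd8
2: · MOVGE
3: ✓ SUBLT  r1←0x6b
4: ✓ CMP  NZCV=1001
5: ✓ ADDMI  r1←0xc6
6: ✓ MOVLS  r2←0xef
7: ✓ CMP  NZCV=0011
8: ✓ SUBLT  r1←0xe3
9: ✓ MOVLE  r1←0xd4
10: ✓ SUBLE  r3←0xbb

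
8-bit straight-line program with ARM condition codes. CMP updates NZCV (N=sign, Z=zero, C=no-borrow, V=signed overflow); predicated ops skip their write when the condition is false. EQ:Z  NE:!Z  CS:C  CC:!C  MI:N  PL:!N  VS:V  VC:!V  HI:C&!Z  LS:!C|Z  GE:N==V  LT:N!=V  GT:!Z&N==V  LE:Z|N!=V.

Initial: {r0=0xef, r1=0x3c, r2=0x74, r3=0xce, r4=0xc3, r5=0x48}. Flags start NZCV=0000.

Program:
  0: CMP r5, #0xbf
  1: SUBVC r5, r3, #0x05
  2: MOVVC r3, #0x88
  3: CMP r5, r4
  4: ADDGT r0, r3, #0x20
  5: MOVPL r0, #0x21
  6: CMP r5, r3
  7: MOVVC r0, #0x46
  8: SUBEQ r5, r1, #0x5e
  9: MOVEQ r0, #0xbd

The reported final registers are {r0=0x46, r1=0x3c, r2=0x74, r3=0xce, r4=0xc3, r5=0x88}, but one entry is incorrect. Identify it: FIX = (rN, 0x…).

FIX = (r5, 0x48)

[0] flags=1001 → (cmp)
[1] flags=1001 VC?F → skip
[2] flags=1001 VC?F → skip
[3] flags=1001 → (cmp)
[4] flags=1001 GT?T → r0=0xee
[5] flags=1001 PL?F → skip
[6] flags=0000 → (cmp)
[7] flags=0000 VC?T → r0=0x46
[8] flags=0000 EQ?F → skip
[9] flags=0000 EQ?F → skip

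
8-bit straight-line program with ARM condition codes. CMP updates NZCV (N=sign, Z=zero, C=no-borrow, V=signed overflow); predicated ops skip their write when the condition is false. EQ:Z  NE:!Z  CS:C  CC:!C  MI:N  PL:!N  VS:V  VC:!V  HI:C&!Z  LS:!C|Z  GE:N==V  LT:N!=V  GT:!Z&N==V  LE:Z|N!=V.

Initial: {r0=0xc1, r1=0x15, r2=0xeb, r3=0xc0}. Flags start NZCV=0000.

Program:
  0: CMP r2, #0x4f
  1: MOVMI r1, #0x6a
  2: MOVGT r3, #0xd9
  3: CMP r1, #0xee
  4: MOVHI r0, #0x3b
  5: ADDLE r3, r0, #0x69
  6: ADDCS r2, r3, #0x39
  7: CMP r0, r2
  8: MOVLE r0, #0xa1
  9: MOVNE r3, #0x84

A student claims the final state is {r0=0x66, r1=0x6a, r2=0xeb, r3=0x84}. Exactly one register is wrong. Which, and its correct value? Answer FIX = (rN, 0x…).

0: ✓ CMP  NZCV=1010
1: ✓ MOVMI  r1←0x6a
2: · MOVGT
3: ✓ CMP  NZCV=0000
4: · MOVHI
5: · ADDLE
6: · ADDCS
7: ✓ CMP  NZCV=1000
8: ✓ MOVLE  r0←0xa1
9: ✓ MOVNE  r3←0x84

FIX = (r0, 0xa1)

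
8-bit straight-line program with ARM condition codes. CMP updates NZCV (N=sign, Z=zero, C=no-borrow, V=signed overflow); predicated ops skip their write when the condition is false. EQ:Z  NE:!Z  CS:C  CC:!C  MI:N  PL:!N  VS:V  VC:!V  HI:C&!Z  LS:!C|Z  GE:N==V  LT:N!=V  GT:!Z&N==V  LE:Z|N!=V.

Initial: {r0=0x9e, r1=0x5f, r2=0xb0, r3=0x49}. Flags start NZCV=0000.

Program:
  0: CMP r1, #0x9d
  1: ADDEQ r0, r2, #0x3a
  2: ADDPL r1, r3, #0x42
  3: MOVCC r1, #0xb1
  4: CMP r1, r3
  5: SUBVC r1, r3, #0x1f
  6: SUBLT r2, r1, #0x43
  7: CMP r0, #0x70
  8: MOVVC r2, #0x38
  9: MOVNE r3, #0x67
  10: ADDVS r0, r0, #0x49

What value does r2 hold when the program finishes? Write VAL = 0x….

0: ✓ CMP  NZCV=1001
1: · ADDEQ
2: · ADDPL
3: ✓ MOVCC  r1←0xb1
4: ✓ CMP  NZCV=0011
5: · SUBVC
6: ✓ SUBLT  r2←0x6e
7: ✓ CMP  NZCV=0011
8: · MOVVC
9: ✓ MOVNE  r3←0x67
10: ✓ ADDVS  r0←0xe7

VAL = 0x6e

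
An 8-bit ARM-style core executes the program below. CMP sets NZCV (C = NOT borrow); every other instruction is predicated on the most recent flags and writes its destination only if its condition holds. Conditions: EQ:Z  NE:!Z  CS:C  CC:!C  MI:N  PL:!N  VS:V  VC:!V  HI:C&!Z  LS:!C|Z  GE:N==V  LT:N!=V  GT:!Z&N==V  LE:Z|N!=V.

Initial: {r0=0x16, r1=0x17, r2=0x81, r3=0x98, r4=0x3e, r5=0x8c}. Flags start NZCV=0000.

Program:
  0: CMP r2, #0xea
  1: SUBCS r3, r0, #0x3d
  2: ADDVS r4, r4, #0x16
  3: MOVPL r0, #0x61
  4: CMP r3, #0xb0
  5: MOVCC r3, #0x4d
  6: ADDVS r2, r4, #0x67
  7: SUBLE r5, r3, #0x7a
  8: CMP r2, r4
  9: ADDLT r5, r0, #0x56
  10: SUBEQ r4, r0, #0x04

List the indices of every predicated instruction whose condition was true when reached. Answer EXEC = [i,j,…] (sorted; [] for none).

EXEC = [5,7,9]

0: ✓ CMP  NZCV=1000
1: · SUBCS
2: · ADDVS
3: · MOVPL
4: ✓ CMP  NZCV=1000
5: ✓ MOVCC  r3←0x4d
6: · ADDVS
7: ✓ SUBLE  r5←0xd3
8: ✓ CMP  NZCV=0011
9: ✓ ADDLT  r5←0x6c
10: · SUBEQ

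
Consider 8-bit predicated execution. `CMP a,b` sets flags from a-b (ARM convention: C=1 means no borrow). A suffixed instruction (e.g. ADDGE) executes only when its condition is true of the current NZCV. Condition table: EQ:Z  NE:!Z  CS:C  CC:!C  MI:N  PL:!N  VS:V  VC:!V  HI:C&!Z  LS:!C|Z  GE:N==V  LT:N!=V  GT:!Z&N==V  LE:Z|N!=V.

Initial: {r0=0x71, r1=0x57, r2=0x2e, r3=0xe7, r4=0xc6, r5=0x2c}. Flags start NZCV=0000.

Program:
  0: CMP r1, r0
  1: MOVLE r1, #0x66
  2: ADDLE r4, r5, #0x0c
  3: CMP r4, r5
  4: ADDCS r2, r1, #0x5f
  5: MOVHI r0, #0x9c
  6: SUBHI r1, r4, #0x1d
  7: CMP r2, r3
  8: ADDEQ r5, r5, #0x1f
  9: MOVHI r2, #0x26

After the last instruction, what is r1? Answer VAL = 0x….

[0] flags=1000 → (cmp)
[1] flags=1000 LE?T → r1=0x66
[2] flags=1000 LE?T → r4=0x38
[3] flags=0010 → (cmp)
[4] flags=0010 CS?T → r2=0xc5
[5] flags=0010 HI?T → r0=0x9c
[6] flags=0010 HI?T → r1=0x1b
[7] flags=1000 → (cmp)
[8] flags=1000 EQ?F → skip
[9] flags=1000 HI?F → skip

VAL = 0x1b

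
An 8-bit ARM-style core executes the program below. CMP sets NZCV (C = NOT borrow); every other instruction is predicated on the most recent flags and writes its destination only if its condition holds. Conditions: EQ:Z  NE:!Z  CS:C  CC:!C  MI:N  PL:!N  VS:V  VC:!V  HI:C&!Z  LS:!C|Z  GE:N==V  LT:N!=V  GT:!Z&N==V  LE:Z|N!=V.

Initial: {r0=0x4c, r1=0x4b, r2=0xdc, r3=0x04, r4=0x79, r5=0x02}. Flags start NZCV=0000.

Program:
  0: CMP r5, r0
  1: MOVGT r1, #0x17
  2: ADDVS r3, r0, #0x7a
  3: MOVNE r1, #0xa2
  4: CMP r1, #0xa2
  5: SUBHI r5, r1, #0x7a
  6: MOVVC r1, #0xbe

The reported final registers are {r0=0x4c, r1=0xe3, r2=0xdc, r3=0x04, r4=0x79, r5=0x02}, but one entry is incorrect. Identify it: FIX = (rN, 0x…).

0: ✓ CMP  NZCV=1000
1: · MOVGT
2: · ADDVS
3: ✓ MOVNE  r1←0xa2
4: ✓ CMP  NZCV=0110
5: · SUBHI
6: ✓ MOVVC  r1←0xbe

FIX = (r1, 0xbe)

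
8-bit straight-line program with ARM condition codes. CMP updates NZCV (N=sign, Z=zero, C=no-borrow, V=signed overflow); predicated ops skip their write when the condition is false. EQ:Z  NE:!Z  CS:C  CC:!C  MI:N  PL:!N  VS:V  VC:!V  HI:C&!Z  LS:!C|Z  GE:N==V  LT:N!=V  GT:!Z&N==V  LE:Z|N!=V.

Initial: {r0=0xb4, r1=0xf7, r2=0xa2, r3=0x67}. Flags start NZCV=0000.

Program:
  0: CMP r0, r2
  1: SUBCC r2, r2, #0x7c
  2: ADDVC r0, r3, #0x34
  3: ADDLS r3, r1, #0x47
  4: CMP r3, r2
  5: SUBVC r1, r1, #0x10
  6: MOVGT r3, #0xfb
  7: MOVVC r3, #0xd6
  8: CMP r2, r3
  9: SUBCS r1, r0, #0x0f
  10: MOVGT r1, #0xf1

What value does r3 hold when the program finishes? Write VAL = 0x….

VAL = 0xfb

0: ✓ CMP  NZCV=0010
1: · SUBCC
2: ✓ ADDVC  r0←0x9b
3: · ADDLS
4: ✓ CMP  NZCV=1001
5: · SUBVC
6: ✓ MOVGT  r3←0xfb
7: · MOVVC
8: ✓ CMP  NZCV=1000
9: · SUBCS
10: · MOVGT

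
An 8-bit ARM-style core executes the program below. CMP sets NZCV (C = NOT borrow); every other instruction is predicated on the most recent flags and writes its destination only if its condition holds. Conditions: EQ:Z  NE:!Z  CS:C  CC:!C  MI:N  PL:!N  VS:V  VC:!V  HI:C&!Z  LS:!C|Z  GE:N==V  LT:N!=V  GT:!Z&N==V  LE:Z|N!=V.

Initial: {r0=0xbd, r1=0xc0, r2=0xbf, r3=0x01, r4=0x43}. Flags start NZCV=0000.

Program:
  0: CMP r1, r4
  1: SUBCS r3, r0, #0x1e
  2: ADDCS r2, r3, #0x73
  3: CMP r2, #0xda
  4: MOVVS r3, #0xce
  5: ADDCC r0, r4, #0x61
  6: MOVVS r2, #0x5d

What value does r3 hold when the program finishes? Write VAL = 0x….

[0] flags=0011 → (cmp)
[1] flags=0011 CS?T → r3=0x9f
[2] flags=0011 CS?T → r2=0x12
[3] flags=0000 → (cmp)
[4] flags=0000 VS?F → skip
[5] flags=0000 CC?T → r0=0xa4
[6] flags=0000 VS?F → skip

VAL = 0x9f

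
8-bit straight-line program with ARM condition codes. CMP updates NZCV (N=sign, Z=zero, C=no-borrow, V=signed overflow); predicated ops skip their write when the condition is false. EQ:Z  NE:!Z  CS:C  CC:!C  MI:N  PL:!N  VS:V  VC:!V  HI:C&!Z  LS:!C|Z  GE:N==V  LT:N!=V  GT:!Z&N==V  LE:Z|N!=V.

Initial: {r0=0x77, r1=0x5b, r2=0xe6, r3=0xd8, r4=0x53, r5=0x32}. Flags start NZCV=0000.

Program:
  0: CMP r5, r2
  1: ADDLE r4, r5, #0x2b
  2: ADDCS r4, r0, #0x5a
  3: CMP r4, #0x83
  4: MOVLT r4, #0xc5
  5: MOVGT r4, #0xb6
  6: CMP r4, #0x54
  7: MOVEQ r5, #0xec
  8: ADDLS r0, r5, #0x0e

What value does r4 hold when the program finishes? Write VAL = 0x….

VAL = 0xb6

0: ✓ CMP  NZCV=0000
1: · ADDLE
2: · ADDCS
3: ✓ CMP  NZCV=1001
4: · MOVLT
5: ✓ MOVGT  r4←0xb6
6: ✓ CMP  NZCV=0011
7: · MOVEQ
8: · ADDLS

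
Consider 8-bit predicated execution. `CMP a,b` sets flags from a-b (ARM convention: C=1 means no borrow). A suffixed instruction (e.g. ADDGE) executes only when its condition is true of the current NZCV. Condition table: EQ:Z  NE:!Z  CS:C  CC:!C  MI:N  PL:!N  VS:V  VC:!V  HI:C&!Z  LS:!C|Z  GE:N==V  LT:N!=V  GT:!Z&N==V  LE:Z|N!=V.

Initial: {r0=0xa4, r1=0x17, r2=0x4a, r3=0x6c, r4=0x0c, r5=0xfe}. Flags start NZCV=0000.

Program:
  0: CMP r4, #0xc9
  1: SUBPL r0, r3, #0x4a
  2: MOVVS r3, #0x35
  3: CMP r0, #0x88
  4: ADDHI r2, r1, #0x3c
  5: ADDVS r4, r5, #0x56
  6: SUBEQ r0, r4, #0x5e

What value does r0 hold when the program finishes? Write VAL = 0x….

0: ✓ CMP  NZCV=0000
1: ✓ SUBPL  r0←0x22
2: · MOVVS
3: ✓ CMP  NZCV=1001
4: · ADDHI
5: ✓ ADDVS  r4←0x54
6: · SUBEQ

VAL = 0x22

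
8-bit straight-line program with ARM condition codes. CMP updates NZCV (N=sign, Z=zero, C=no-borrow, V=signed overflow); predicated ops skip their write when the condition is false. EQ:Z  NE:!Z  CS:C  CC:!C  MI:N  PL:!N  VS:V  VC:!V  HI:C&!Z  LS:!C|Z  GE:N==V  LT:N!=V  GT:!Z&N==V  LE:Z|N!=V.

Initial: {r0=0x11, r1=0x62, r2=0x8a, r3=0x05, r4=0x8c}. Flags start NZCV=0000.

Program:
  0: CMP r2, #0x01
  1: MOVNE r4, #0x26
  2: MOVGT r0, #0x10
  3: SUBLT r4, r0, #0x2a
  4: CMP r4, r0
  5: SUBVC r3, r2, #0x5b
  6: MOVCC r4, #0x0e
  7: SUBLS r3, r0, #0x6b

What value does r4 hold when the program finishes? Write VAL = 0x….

0: ✓ CMP  NZCV=1010
1: ✓ MOVNE  r4←0x26
2: · MOVGT
3: ✓ SUBLT  r4←0xe7
4: ✓ CMP  NZCV=1010
5: ✓ SUBVC  r3←0x2f
6: · MOVCC
7: · SUBLS

VAL = 0xe7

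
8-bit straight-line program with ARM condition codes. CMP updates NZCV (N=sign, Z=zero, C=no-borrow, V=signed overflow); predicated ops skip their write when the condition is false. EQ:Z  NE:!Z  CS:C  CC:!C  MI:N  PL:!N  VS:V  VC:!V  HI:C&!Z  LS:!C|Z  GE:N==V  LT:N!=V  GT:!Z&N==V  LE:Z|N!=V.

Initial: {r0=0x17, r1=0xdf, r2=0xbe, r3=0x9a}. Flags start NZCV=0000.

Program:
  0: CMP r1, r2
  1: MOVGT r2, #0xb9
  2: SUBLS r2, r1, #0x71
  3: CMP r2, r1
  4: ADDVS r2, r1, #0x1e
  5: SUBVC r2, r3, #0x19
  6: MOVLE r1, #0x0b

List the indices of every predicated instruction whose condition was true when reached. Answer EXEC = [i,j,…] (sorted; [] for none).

0: ✓ CMP  NZCV=0010
1: ✓ MOVGT  r2←0xb9
2: · SUBLS
3: ✓ CMP  NZCV=1000
4: · ADDVS
5: ✓ SUBVC  r2←0x81
6: ✓ MOVLE  r1←0x0b

EXEC = [1,5,6]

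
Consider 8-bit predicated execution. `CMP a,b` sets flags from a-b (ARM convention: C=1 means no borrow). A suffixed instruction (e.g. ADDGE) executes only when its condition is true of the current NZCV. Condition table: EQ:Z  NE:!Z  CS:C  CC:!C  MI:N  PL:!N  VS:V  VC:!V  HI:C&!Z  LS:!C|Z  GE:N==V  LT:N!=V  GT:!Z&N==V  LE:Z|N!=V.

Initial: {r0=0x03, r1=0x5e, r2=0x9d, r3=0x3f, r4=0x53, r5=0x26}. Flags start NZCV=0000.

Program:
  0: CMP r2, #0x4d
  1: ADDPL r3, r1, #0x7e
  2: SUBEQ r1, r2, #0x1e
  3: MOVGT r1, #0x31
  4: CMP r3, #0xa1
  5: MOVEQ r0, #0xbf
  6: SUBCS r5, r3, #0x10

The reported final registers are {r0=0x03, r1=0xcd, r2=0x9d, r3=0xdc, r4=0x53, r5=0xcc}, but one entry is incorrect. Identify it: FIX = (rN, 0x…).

FIX = (r1, 0x5e)

0: ✓ CMP  NZCV=0011
1: ✓ ADDPL  r3←0xdc
2: · SUBEQ
3: · MOVGT
4: ✓ CMP  NZCV=0010
5: · MOVEQ
6: ✓ SUBCS  r5←0xcc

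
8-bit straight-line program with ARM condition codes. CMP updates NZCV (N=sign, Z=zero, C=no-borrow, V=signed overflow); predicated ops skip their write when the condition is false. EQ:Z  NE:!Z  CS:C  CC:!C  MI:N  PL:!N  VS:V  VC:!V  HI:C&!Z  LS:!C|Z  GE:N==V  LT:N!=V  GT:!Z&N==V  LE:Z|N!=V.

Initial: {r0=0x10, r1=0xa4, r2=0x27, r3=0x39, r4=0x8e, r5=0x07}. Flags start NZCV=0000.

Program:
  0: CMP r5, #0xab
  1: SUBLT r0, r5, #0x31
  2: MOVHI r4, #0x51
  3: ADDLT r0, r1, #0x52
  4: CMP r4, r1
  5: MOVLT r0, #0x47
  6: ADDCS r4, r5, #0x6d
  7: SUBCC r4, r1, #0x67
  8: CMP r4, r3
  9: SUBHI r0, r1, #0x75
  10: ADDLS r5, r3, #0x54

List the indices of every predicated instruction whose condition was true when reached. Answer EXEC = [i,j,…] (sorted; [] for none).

[0] flags=0000 → (cmp)
[1] flags=0000 LT?F → skip
[2] flags=0000 HI?F → skip
[3] flags=0000 LT?F → skip
[4] flags=1000 → (cmp)
[5] flags=1000 LT?T → r0=0x47
[6] flags=1000 CS?F → skip
[7] flags=1000 CC?T → r4=0x3d
[8] flags=0010 → (cmp)
[9] flags=0010 HI?T → r0=0x2f
[10] flags=0010 LS?F → skip

EXEC = [5,7,9]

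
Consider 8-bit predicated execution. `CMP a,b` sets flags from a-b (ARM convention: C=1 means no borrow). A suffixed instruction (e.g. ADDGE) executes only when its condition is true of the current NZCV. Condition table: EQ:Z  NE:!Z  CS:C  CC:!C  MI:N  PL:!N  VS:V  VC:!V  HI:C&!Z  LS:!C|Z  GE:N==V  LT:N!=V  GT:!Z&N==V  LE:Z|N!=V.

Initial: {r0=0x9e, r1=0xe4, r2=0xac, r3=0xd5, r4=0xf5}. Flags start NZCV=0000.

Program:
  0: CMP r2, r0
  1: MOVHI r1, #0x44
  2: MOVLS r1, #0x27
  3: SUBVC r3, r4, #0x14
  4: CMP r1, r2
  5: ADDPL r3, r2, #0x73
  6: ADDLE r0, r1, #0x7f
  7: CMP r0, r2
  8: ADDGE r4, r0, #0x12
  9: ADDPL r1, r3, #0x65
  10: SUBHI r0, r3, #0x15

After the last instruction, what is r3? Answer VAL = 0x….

VAL = 0xe1

[0] flags=0010 → (cmp)
[1] flags=0010 HI?T → r1=0x44
[2] flags=0010 LS?F → skip
[3] flags=0010 VC?T → r3=0xe1
[4] flags=1001 → (cmp)
[5] flags=1001 PL?F → skip
[6] flags=1001 LE?F → skip
[7] flags=1000 → (cmp)
[8] flags=1000 GE?F → skip
[9] flags=1000 PL?F → skip
[10] flags=1000 HI?F → skip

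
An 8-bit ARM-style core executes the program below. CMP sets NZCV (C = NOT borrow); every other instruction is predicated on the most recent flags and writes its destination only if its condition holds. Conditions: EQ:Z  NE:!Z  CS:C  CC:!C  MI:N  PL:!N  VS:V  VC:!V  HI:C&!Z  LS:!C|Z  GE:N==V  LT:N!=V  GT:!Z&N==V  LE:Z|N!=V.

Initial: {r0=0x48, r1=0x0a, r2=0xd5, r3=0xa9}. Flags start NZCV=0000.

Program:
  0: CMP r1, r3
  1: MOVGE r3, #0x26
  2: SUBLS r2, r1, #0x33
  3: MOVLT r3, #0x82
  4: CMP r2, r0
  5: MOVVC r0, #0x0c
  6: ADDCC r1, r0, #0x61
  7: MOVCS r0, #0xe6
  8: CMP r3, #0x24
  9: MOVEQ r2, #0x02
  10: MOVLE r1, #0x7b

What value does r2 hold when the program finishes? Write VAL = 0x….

0: ✓ CMP  NZCV=0000
1: ✓ MOVGE  r3←0x26
2: ✓ SUBLS  r2←0xd7
3: · MOVLT
4: ✓ CMP  NZCV=1010
5: ✓ MOVVC  r0←0x0c
6: · ADDCC
7: ✓ MOVCS  r0←0xe6
8: ✓ CMP  NZCV=0010
9: · MOVEQ
10: · MOVLE

VAL = 0xd7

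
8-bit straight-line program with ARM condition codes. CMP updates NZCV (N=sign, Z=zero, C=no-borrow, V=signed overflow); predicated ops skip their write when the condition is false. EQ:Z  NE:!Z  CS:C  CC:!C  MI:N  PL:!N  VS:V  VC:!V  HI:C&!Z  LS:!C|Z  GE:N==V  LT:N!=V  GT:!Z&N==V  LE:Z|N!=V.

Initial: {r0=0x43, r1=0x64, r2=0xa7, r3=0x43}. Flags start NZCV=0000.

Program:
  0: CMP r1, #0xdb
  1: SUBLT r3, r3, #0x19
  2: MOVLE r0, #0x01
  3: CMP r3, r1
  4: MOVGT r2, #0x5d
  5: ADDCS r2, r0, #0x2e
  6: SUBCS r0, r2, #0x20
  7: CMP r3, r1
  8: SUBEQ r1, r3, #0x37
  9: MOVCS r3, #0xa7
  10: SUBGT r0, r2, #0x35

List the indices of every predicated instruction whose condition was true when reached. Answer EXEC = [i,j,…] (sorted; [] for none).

0: ✓ CMP  NZCV=1001
1: · SUBLT
2: · MOVLE
3: ✓ CMP  NZCV=1000
4: · MOVGT
5: · ADDCS
6: · SUBCS
7: ✓ CMP  NZCV=1000
8: · SUBEQ
9: · MOVCS
10: · SUBGT

EXEC = []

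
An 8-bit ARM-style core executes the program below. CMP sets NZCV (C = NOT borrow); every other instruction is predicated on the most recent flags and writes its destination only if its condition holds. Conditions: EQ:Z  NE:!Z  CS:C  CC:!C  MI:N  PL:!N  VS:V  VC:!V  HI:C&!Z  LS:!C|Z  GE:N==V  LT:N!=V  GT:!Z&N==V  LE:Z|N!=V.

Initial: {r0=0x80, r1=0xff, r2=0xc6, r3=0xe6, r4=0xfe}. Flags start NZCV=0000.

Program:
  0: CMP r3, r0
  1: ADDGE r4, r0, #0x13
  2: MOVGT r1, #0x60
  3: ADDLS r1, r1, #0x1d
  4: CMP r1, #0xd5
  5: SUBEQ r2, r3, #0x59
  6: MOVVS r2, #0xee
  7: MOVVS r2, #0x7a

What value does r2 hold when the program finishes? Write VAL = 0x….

VAL = 0x7a

0: ✓ CMP  NZCV=0010
1: ✓ ADDGE  r4←0x93
2: ✓ MOVGT  r1←0x60
3: · ADDLS
4: ✓ CMP  NZCV=1001
5: · SUBEQ
6: ✓ MOVVS  r2←0xee
7: ✓ MOVVS  r2←0x7a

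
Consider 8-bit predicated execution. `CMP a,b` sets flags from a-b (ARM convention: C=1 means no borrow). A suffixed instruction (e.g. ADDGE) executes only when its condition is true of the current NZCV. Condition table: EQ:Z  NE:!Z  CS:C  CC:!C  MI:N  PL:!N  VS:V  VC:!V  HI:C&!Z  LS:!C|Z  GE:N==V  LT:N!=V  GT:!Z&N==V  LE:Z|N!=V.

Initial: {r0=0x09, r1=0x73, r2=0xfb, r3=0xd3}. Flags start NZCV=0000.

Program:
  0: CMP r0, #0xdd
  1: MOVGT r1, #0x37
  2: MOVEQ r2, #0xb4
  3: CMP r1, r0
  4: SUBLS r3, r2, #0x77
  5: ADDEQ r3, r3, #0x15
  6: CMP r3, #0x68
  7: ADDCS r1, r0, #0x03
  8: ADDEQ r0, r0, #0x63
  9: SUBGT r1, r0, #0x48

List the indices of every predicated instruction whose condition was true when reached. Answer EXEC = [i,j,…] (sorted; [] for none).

0: ✓ CMP  NZCV=0000
1: ✓ MOVGT  r1←0x37
2: · MOVEQ
3: ✓ CMP  NZCV=0010
4: · SUBLS
5: · ADDEQ
6: ✓ CMP  NZCV=0011
7: ✓ ADDCS  r1←0x0c
8: · ADDEQ
9: · SUBGT

EXEC = [1,7]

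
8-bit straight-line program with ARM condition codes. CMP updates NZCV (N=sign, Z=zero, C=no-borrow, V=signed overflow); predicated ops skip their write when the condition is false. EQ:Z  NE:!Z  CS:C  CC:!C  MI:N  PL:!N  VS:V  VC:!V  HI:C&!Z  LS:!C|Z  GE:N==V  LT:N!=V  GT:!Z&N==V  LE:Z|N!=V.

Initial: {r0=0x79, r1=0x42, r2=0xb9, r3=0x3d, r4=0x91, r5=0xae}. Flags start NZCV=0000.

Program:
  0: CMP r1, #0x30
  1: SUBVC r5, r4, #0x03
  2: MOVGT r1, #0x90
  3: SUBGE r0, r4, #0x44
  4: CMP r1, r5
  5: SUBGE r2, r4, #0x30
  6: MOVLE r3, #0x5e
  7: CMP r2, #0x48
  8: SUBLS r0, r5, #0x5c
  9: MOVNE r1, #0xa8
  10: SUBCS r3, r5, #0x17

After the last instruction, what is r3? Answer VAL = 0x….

VAL = 0x77

[0] flags=0010 → (cmp)
[1] flags=0010 VC?T → r5=0x8e
[2] flags=0010 GT?T → r1=0x90
[3] flags=0010 GE?T → r0=0x4d
[4] flags=0010 → (cmp)
[5] flags=0010 GE?T → r2=0x61
[6] flags=0010 LE?F → skip
[7] flags=0010 → (cmp)
[8] flags=0010 LS?F → skip
[9] flags=0010 NE?T → r1=0xa8
[10] flags=0010 CS?T → r3=0x77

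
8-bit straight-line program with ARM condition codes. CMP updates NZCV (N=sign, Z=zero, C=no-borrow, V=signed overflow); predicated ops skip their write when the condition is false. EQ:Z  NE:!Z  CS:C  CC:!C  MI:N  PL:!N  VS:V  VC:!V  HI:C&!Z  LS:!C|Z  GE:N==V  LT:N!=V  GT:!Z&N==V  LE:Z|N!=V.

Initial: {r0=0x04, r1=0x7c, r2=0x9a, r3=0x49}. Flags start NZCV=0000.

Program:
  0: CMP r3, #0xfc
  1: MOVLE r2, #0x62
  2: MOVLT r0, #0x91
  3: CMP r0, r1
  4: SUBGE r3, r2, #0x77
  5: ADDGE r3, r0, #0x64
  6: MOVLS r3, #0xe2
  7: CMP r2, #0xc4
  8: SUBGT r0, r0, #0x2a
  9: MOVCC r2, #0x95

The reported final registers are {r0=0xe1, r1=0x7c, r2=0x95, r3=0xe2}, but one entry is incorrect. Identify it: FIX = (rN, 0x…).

[0] flags=0000 → (cmp)
[1] flags=0000 LE?F → skip
[2] flags=0000 LT?F → skip
[3] flags=1000 → (cmp)
[4] flags=1000 GE?F → skip
[5] flags=1000 GE?F → skip
[6] flags=1000 LS?T → r3=0xe2
[7] flags=1000 → (cmp)
[8] flags=1000 GT?F → skip
[9] flags=1000 CC?T → r2=0x95

FIX = (r0, 0x04)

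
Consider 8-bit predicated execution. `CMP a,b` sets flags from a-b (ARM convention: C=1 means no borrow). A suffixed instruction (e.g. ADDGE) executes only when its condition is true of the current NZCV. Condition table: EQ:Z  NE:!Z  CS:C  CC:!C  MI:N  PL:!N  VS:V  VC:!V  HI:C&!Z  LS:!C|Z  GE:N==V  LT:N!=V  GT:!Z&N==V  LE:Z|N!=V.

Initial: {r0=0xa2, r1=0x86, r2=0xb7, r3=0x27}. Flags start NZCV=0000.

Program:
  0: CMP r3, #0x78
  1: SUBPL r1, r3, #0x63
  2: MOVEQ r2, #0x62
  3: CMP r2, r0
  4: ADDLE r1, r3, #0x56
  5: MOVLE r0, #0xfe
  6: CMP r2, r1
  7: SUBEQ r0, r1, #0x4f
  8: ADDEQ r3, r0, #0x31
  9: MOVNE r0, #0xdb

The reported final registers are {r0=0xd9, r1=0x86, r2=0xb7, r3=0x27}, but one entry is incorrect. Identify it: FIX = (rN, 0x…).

FIX = (r0, 0xdb)

[0] flags=1000 → (cmp)
[1] flags=1000 PL?F → skip
[2] flags=1000 EQ?F → skip
[3] flags=0010 → (cmp)
[4] flags=0010 LE?F → skip
[5] flags=0010 LE?F → skip
[6] flags=0010 → (cmp)
[7] flags=0010 EQ?F → skip
[8] flags=0010 EQ?F → skip
[9] flags=0010 NE?T → r0=0xdb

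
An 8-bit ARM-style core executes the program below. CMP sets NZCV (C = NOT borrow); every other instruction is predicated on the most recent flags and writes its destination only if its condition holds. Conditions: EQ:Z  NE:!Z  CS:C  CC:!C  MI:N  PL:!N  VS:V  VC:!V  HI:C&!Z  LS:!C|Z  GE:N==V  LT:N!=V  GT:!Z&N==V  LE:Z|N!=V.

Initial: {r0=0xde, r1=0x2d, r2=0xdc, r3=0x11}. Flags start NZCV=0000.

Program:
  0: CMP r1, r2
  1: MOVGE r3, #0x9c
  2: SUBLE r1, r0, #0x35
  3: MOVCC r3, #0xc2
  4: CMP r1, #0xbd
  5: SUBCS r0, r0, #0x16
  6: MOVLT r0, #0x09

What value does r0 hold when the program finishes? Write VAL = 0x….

VAL = 0xde

[0] flags=0000 → (cmp)
[1] flags=0000 GE?T → r3=0x9c
[2] flags=0000 LE?F → skip
[3] flags=0000 CC?T → r3=0xc2
[4] flags=0000 → (cmp)
[5] flags=0000 CS?F → skip
[6] flags=0000 LT?F → skip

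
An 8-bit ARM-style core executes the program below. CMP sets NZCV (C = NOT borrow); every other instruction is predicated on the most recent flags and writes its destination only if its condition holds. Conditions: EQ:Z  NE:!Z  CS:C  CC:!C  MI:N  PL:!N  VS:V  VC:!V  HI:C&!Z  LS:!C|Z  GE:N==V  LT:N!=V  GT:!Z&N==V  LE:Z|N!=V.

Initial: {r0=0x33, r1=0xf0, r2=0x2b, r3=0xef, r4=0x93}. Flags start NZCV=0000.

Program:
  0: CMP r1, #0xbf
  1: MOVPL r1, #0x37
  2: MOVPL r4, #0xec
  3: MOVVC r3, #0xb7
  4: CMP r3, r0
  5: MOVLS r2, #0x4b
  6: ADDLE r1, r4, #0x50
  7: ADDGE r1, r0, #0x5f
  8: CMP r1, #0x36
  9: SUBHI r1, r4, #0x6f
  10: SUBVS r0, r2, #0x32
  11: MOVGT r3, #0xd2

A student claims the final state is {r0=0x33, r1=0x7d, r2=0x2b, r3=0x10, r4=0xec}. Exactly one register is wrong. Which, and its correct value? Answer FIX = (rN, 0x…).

[0] flags=0010 → (cmp)
[1] flags=0010 PL?T → r1=0x37
[2] flags=0010 PL?T → r4=0xec
[3] flags=0010 VC?T → r3=0xb7
[4] flags=1010 → (cmp)
[5] flags=1010 LS?F → skip
[6] flags=1010 LE?T → r1=0x3c
[7] flags=1010 GE?F → skip
[8] flags=0010 → (cmp)
[9] flags=0010 HI?T → r1=0x7d
[10] flags=0010 VS?F → skip
[11] flags=0010 GT?T → r3=0xd2

FIX = (r3, 0xd2)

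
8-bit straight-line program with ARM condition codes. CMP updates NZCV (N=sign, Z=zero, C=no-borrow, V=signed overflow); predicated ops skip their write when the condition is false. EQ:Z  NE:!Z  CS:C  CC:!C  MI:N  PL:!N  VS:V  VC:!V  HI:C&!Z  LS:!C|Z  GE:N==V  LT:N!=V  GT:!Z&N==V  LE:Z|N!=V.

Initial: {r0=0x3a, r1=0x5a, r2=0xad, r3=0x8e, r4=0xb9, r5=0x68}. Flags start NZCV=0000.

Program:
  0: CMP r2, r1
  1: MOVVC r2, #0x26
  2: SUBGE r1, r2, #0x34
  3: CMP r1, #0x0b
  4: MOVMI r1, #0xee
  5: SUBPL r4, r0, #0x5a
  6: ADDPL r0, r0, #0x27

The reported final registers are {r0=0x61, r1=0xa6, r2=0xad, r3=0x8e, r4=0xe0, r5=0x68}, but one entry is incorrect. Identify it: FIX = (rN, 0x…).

[0] flags=0011 → (cmp)
[1] flags=0011 VC?F → skip
[2] flags=0011 GE?F → skip
[3] flags=0010 → (cmp)
[4] flags=0010 MI?F → skip
[5] flags=0010 PL?T → r4=0xe0
[6] flags=0010 PL?T → r0=0x61

FIX = (r1, 0x5a)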